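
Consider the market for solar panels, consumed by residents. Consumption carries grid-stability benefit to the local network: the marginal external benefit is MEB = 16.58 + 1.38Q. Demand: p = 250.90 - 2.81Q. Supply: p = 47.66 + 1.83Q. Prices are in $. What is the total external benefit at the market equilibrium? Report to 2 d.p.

$2050.06

Market equilibrium (private): 47.66 + 1.83Q = 250.90 - 2.81Q → Q_m = 43.8017.
Total external benefit = ∫₀^{Q_m} (16.58 + 1.38Q) dQ = 16.58×43.8017 + ½×1.38×43.8017² = 2050.0585.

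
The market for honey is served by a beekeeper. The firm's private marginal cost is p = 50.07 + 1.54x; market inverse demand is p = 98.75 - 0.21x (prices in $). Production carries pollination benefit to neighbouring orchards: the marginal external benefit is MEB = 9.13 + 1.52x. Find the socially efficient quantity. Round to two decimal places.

x* = 251.35

Social marginal cost = private MC − MEB = 40.94 + 0.02x.
Set SMC = demand: 40.94 + 0.02x = 98.75 - 0.21x → x* = 251.3478.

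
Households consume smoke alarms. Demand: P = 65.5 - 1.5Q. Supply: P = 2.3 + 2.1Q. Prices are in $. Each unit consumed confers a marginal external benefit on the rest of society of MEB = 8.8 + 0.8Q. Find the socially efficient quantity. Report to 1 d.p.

Social marginal benefit = demand + MEB = 74.3 - 0.7Q.
Set SMB = MC: 74.3 - 0.7Q = 2.3 + 2.1Q → Q* = 25.7143.

Q* = 25.7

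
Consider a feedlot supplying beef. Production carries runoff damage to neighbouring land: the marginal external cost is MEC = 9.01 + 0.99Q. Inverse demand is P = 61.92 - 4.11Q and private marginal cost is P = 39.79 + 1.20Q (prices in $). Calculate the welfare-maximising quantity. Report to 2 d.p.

Social marginal cost = private MC + MEC = 48.80 + 2.19Q.
Set SMC = demand: 48.80 + 2.19Q = 61.92 - 4.11Q → Q* = 2.0825.

Q* = 2.08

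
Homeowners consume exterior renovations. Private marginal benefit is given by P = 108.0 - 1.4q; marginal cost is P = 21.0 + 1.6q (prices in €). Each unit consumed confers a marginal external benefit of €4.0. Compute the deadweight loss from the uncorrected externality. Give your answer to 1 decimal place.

Market equilibrium (private): 21.0 + 1.6q = 108.0 - 1.4q → q_m = 29.0000.
Social marginal benefit = demand + MEB = 112.0 - 1.4q.
Set SMB = MC: 112.0 - 1.4q = 21.0 + 1.6q → q* = 30.3333.
Between q* and q_m the wedge SMB − MC runs linearly from 0 to MEB(q_m), so the loss is a triangle.
DWL = ½ × 1.3333 × 4.0000 = 2.6666.

DWL = €2.7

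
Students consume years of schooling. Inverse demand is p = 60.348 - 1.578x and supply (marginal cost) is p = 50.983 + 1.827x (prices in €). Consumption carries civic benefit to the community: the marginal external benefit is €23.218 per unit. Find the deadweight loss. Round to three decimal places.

DWL = €79.159

Market equilibrium (private): 50.983 + 1.827x = 60.348 - 1.578x → x_m = 2.7504.
Social marginal benefit = demand + MEB = 83.566 - 1.578x.
Set SMB = MC: 83.566 - 1.578x = 50.983 + 1.827x → x* = 9.5692.
The loss is the area between SMB and MC from x* to x_m; with linear curves that's a triangle of height MEB(x_m).
DWL = ½ × 6.8188 × 23.2180 = 79.1594.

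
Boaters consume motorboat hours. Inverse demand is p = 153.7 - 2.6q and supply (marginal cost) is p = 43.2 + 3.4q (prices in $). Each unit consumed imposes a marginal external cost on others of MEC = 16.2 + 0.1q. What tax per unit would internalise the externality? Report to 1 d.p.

tax = $17.7 per unit

Social marginal benefit = demand − MEC = 137.5 - 2.7q.
Set SMB = MC: 137.5 - 2.7q = 43.2 + 3.4q → q* = 15.4590.
The Pigouvian tax equals MEC at q*: 16.2 + 0.1×15.4590 = 17.7459.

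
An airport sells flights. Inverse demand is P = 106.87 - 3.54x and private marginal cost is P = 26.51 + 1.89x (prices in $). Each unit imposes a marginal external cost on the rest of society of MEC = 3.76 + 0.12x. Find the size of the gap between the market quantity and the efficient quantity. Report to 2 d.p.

Market equilibrium (private): 26.51 + 1.89x = 106.87 - 3.54x → x_m = 14.7993.
Social marginal cost = private MC + MEC = 30.27 + 2.01x.
Set SMC = demand: 30.27 + 2.01x = 106.87 - 3.54x → x* = 13.8018.
Gap = |14.7993 − 13.8018| = 0.9975.

1.00 units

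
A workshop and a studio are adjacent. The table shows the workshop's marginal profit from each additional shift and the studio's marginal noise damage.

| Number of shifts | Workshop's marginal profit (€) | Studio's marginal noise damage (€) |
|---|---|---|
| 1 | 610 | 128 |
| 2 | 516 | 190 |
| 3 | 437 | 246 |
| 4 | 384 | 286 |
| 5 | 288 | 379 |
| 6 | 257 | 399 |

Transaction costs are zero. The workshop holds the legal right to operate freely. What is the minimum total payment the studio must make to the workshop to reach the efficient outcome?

Left alone the workshop would choose level 6 (marginal profit stays positive).
Efficient level: k* = 4 (marginal profit ≥ marginal noise damage through 4).
The studio must at least cover the workshop's forgone profit from cutting 6→4: 288 + 257 = 545.

€545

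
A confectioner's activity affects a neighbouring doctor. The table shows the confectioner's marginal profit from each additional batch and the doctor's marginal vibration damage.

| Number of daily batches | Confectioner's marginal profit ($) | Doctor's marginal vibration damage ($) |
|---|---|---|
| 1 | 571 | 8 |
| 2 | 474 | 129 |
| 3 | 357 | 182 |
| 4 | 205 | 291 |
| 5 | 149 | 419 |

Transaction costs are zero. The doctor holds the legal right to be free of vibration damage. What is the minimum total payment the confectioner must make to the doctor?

$319

Efficient level: marginal profit ≥ marginal vibration damage through level 3, so k* = 3.
With the doctor holding the right, the confectioner must at least compensate total damage at k*: 8 + 129 + 182 = 319.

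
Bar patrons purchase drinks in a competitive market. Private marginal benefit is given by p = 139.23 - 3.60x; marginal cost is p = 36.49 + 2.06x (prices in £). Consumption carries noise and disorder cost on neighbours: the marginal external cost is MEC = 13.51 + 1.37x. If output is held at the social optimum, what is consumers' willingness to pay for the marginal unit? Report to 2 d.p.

Social marginal benefit = demand − MEC = 125.72 - 4.97x.
Set SMB = MC: 125.72 - 4.97x = 36.49 + 2.06x → x* = 12.6927.
Consumer price on the demand curve at x*: 139.23 − 3.60×12.6927 = 93.5363.

P = £93.54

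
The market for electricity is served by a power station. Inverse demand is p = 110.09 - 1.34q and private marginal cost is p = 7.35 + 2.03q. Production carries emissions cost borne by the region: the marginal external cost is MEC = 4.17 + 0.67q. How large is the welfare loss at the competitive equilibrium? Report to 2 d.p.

Market equilibrium (private): 7.35 + 2.03q = 110.09 - 1.34q → q_m = 30.4866.
Social marginal cost = private MC + MEC = 11.52 + 2.70q.
Set SMC = demand: 11.52 + 2.70q = 110.09 - 1.34q → q* = 24.3985.
The welfare-loss triangle has base |q_m − q*| and height MEC(q_m) (the vertical gap between SMC and demand is zero at q* and MEC at q_m).
DWL = ½ × 6.0881 × 24.5961 = 74.8718.

DWL = 74.87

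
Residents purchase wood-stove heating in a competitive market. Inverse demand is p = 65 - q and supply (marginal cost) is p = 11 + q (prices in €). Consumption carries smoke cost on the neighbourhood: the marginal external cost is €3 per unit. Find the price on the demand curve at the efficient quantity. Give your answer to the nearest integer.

Social marginal benefit = demand − MEC = 62 - q.
Set SMB = MC: 62 - q = 11 + q → q* = 25.5000.
Consumer price on the demand curve at q*: 65 − 1×25.5000 = 39.5000.

P = €40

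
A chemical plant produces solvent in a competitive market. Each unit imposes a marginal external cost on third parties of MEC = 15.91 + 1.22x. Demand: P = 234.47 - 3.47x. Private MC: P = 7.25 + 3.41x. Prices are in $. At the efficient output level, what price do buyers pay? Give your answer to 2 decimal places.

Social marginal cost = private MC + MEC = 23.16 + 4.63x.
Set SMC = demand: 23.16 + 4.63x = 234.47 - 3.47x → x* = 26.0877.
Consumer price on the demand curve at x*: 234.47 − 3.47×26.0877 = 143.9457.

P = $143.95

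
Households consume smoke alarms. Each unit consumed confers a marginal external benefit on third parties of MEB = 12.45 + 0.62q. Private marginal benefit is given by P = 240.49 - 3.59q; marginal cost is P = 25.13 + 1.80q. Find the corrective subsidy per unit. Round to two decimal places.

Social marginal benefit = demand + MEB = 252.94 - 2.97q.
Set SMB = MC: 252.94 - 2.97q = 25.13 + 1.80q → q* = 47.7589.
The Pigouvian subsidy equals MEB at q*: 12.45 + 0.62×47.7589 = 42.0605.

subsidy = 42.06 per unit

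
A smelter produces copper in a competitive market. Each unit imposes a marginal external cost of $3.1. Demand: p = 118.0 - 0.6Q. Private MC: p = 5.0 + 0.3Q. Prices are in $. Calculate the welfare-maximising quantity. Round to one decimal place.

Q* = 122.1

Social marginal cost = private MC + MEC = 8.1 + 0.3Q.
Set SMC = demand: 8.1 + 0.3Q = 118.0 - 0.6Q → Q* = 122.1111.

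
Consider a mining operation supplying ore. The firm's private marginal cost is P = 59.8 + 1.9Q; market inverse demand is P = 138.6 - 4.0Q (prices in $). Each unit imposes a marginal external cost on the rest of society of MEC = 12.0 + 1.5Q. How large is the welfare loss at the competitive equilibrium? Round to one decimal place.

DWL = $69.3

Market equilibrium (private): 59.8 + 1.9Q = 138.6 - 4.0Q → Q_m = 13.3559.
Social marginal cost = private MC + MEC = 71.8 + 3.4Q.
Set SMC = demand: 71.8 + 3.4Q = 138.6 - 4.0Q → Q* = 9.0270.
Between Q* and Q_m the wedge SMC − demand runs linearly from 0 to MEC(Q_m), so the loss is a triangle.
DWL = ½ × 4.3289 × 32.0339 = 69.3358.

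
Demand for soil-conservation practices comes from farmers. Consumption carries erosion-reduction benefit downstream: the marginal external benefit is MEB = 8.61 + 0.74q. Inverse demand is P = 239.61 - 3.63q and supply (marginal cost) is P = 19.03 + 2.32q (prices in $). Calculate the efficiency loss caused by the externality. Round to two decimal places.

Market equilibrium (private): 19.03 + 2.32q = 239.61 - 3.63q → q_m = 37.0723.
Social marginal benefit = demand + MEB = 248.22 - 2.89q.
Set SMB = MC: 248.22 - 2.89q = 19.03 + 2.32q → q* = 43.9904.
Between q* and q_m the wedge SMB − MC runs linearly from 0 to MEB(q_m), so the loss is a triangle.
DWL = ½ × 6.9181 × 36.0435 = 124.6763.

DWL = $124.68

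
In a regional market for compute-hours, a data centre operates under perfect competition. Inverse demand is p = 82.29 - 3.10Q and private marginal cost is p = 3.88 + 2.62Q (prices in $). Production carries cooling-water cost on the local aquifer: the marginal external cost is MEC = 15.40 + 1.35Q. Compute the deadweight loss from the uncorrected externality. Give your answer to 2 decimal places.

DWL = $81.30

Market equilibrium (private): 3.88 + 2.62Q = 82.29 - 3.10Q → Q_m = 13.7080.
Social marginal cost = private MC + MEC = 19.28 + 3.97Q.
Set SMC = demand: 19.28 + 3.97Q = 82.29 - 3.10Q → Q* = 8.9123.
The loss is the area between SMC and demand from Q* to Q_m; with linear curves that's a triangle of height MEC(Q_m).
DWL = ½ × 4.7957 × 33.9059 = 81.3013.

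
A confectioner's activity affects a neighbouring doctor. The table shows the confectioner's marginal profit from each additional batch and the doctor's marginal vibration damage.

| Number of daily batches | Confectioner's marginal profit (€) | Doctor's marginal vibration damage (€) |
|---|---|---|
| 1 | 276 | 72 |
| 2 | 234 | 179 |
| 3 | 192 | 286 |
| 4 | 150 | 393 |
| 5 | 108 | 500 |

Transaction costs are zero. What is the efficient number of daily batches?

Bargaining reaches the level where marginal profit last exceeds marginal vibration damage.
That holds through level 2 (234 ≥ 179) but not at 3 (192 < 286).

2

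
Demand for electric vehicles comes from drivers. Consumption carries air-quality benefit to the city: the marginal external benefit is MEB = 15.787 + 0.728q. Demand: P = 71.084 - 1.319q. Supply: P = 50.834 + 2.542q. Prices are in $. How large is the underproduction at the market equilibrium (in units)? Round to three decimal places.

Market equilibrium (private): 50.834 + 2.542q = 71.084 - 1.319q → q_m = 5.2448.
Social marginal benefit = demand + MEB = 86.871 - 0.591q.
Set SMB = MC: 86.871 - 0.591q = 50.834 + 2.542q → q* = 11.5024.
Gap = |5.2448 − 11.5024| = 6.2576.

6.258 units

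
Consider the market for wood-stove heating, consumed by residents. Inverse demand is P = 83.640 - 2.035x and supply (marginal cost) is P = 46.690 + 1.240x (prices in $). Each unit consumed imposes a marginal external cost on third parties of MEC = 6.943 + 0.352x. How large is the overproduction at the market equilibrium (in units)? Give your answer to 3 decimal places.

Market equilibrium (private): 46.690 + 1.240x = 83.640 - 2.035x → x_m = 11.2824.
Social marginal benefit = demand − MEC = 76.697 - 2.387x.
Set SMB = MC: 76.697 - 2.387x = 46.690 + 1.240x → x* = 8.2732.
Gap = |11.2824 − 8.2732| = 3.0092.

3.009 units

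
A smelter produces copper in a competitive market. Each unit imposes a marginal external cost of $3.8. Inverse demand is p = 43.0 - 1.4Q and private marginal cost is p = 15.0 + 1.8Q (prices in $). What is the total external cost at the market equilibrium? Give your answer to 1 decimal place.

$33.3

Market equilibrium (private): 15.0 + 1.8Q = 43.0 - 1.4Q → Q_m = 8.7500.
Total external cost = MEC × Q_m = 3.8 × 8.7500 = 33.2500.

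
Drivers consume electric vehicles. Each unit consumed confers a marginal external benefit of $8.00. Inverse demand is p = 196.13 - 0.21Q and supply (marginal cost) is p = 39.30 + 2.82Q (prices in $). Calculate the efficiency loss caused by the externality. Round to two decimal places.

Market equilibrium (private): 39.30 + 2.82Q = 196.13 - 0.21Q → Q_m = 51.7591.
Social marginal benefit = demand + MEB = 204.13 - 0.21Q.
Set SMB = MC: 204.13 - 0.21Q = 39.30 + 2.82Q → Q* = 54.3993.
Height of the DWL triangle at Q_m is SMB(Q_m) − MC(Q_m) = MEB(Q_m) = 8.0000.
DWL = ½ × 2.6402 × 8.0000 = 10.5608.

DWL = $10.56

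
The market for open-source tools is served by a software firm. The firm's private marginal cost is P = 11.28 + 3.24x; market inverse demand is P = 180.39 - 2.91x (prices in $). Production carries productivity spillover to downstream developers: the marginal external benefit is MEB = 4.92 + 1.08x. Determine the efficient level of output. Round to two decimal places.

Social marginal cost = private MC − MEB = 6.36 + 2.16x.
Set SMC = demand: 6.36 + 2.16x = 180.39 - 2.91x → x* = 34.3254.

x* = 34.33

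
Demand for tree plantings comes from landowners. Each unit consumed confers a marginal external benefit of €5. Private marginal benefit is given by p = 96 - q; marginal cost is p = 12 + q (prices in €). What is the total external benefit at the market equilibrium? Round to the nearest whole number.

€210

Market equilibrium (private): 12 + q = 96 - q → q_m = 42.0000.
Total external benefit = MEB × q_m = 5 × 42.0000 = 210.0000.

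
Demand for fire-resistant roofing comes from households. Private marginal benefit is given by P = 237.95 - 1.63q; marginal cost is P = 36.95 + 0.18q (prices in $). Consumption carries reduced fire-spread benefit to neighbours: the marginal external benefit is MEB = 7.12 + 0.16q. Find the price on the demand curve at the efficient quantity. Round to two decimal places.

P = $32.35

Social marginal benefit = demand + MEB = 245.07 - 1.47q.
Set SMB = MC: 245.07 - 1.47q = 36.95 + 0.18q → q* = 126.1333.
Consumer price on the demand curve at q*: 237.95 − 1.63×126.1333 = 32.3527.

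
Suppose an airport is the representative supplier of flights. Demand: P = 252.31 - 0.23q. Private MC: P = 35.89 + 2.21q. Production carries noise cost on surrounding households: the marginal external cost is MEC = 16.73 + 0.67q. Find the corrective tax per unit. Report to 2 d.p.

tax = 59.75 per unit

Social marginal cost = private MC + MEC = 52.62 + 2.88q.
Set SMC = demand: 52.62 + 2.88q = 252.31 - 0.23q → q* = 64.2090.
The Pigouvian tax equals MEC at q*: 16.73 + 0.67×64.2090 = 59.7500.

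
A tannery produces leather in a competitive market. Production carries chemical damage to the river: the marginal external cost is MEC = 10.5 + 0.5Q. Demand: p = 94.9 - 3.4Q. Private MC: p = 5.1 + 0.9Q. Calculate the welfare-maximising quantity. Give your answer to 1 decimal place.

Q* = 16.5

Social marginal cost = private MC + MEC = 15.6 + 1.4Q.
Set SMC = demand: 15.6 + 1.4Q = 94.9 - 3.4Q → Q* = 16.5208.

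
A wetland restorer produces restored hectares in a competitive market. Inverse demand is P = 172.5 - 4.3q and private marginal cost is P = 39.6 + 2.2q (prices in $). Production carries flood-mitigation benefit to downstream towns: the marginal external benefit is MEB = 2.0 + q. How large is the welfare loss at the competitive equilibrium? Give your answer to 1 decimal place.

Market equilibrium (private): 39.6 + 2.2q = 172.5 - 4.3q → q_m = 20.4462.
Social marginal cost = private MC − MEB = 37.6 + 1.2q.
Set SMC = demand: 37.6 + 1.2q = 172.5 - 4.3q → q* = 24.5273.
The welfare-loss triangle has base |q_m − q*| and height MEB(q_m) (the vertical gap between SMC and demand is zero at q* and MEB at q_m).
DWL = ½ × 4.0811 × 22.4462 = 45.8026.

DWL = $45.8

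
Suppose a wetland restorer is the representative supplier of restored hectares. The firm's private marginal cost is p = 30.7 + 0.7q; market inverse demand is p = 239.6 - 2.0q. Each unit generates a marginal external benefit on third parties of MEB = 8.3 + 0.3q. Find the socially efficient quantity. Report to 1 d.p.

q* = 90.5

Social marginal cost = private MC − MEB = 22.4 + 0.4q.
Set SMC = demand: 22.4 + 0.4q = 239.6 - 2.0q → q* = 90.5000.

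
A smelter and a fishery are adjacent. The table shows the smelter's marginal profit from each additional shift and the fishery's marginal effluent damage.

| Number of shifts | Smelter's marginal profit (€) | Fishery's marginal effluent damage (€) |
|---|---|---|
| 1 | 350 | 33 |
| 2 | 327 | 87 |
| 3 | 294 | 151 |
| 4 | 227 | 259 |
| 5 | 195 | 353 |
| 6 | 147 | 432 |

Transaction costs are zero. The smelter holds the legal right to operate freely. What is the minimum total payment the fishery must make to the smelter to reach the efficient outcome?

Left alone the smelter would choose level 6 (marginal profit stays positive).
Efficient level: k* = 3 (marginal profit ≥ marginal effluent damage through 3).
The fishery must at least cover the smelter's forgone profit from cutting 6→3: 227 + 195 + 147 = 569.

€569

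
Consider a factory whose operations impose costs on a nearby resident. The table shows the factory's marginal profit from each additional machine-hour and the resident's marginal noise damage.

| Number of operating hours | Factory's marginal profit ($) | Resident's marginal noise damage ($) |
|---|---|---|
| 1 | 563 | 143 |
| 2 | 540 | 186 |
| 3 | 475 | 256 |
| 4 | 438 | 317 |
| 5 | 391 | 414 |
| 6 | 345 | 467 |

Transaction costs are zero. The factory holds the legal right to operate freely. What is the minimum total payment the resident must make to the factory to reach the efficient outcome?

Left alone the factory would choose level 6 (marginal profit stays positive).
Efficient level: k* = 4 (marginal profit ≥ marginal noise damage through 4).
The resident must at least cover the factory's forgone profit from cutting 6→4: 391 + 345 = 736.

$736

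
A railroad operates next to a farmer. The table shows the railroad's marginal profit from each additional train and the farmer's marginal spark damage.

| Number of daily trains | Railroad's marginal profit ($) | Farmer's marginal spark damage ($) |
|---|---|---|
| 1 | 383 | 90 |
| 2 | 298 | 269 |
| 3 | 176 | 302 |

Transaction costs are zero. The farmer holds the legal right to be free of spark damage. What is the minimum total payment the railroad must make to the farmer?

Efficient level: marginal profit ≥ marginal spark damage through level 2, so k* = 2.
With the farmer holding the right, the railroad must at least compensate total damage at k*: 90 + 269 = 359.

$359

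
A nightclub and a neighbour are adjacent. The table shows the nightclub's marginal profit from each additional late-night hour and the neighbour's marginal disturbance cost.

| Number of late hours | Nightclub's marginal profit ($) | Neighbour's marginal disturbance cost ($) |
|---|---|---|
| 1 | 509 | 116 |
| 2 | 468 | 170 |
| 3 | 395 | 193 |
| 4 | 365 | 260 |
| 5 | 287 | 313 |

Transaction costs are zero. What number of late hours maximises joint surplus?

4

Bargaining reaches the level where marginal profit last exceeds marginal disturbance cost.
That holds through level 4 (365 ≥ 260) but not at 5 (287 < 313).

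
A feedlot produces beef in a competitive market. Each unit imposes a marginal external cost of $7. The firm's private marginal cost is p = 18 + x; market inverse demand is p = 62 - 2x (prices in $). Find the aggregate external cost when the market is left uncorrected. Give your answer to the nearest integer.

$103

Market equilibrium (private): 18 + x = 62 - 2x → x_m = 14.6667.
Total external cost = MEC × x_m = 7 × 14.6667 = 102.6669.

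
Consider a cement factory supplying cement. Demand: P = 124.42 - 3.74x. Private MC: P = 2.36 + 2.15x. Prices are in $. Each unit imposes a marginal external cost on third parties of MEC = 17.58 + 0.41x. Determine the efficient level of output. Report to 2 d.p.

x* = 16.58

Social marginal cost = private MC + MEC = 19.94 + 2.56x.
Set SMC = demand: 19.94 + 2.56x = 124.42 - 3.74x → x* = 16.5841.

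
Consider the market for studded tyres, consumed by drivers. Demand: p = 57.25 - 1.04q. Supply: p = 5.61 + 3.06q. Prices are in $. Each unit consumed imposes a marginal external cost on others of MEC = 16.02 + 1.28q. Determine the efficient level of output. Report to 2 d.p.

q* = 6.62

Social marginal benefit = demand − MEC = 41.23 - 2.32q.
Set SMB = MC: 41.23 - 2.32q = 5.61 + 3.06q → q* = 6.6208.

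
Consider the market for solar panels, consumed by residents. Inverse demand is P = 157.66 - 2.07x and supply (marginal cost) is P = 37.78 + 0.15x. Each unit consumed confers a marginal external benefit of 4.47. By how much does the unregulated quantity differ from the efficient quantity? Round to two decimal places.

Market equilibrium (private): 37.78 + 0.15x = 157.66 - 2.07x → x_m = 54.0000.
Social marginal benefit = demand + MEB = 162.13 - 2.07x.
Set SMB = MC: 162.13 - 2.07x = 37.78 + 0.15x → x* = 56.0135.
Gap = |54.0000 − 56.0135| = 2.0135.

2.01 units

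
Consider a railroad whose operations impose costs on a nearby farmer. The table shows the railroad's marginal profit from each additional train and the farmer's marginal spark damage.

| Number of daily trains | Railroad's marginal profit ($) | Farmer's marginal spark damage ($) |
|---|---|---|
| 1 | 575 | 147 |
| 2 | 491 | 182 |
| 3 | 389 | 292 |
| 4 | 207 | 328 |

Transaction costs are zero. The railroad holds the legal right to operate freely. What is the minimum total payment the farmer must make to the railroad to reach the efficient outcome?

Left alone the railroad would choose level 4 (marginal profit stays positive).
Efficient level: k* = 3 (marginal profit ≥ marginal spark damage through 3).
The farmer must at least cover the railroad's forgone profit from cutting 4→3: 207 = 207.

$207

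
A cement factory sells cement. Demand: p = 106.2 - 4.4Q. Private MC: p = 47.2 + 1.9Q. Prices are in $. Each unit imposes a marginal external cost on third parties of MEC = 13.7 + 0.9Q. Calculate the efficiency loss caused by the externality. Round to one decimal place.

Market equilibrium (private): 47.2 + 1.9Q = 106.2 - 4.4Q → Q_m = 9.3651.
Social marginal cost = private MC + MEC = 60.9 + 2.8Q.
Set SMC = demand: 60.9 + 2.8Q = 106.2 - 4.4Q → Q* = 6.2917.
Height of the DWL triangle at Q_m is SMC(Q_m) − demand(Q_m) = MEC(Q_m) = 22.1286.
DWL = ½ × 3.0734 × 22.1286 = 34.0050.

DWL = $34.0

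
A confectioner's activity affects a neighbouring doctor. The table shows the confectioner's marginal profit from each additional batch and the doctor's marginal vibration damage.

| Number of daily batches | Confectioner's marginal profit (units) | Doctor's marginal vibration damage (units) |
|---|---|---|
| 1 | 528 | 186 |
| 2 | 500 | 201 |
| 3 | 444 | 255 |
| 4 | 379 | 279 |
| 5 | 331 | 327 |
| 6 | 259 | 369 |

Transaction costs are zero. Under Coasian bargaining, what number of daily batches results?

5

Bargaining reaches the level where marginal profit last exceeds marginal vibration damage.
That holds through level 5 (331 ≥ 327) but not at 6 (259 < 369).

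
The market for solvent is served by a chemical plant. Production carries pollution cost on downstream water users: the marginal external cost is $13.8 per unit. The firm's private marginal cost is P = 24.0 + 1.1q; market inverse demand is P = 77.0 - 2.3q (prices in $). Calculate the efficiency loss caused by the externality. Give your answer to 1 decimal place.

Market equilibrium (private): 24.0 + 1.1q = 77.0 - 2.3q → q_m = 15.5882.
Social marginal cost = private MC + MEC = 37.8 + 1.1q.
Set SMC = demand: 37.8 + 1.1q = 77.0 - 2.3q → q* = 11.5294.
Between q* and q_m the wedge SMC − demand runs linearly from 0 to MEC(q_m), so the loss is a triangle.
DWL = ½ × 4.0588 × 13.8000 = 28.0057.

DWL = $28.0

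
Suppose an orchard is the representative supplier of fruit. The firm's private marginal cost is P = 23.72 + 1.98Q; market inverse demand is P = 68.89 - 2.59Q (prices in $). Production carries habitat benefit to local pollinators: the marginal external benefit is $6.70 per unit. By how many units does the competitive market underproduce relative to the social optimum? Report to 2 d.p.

Market equilibrium (private): 23.72 + 1.98Q = 68.89 - 2.59Q → Q_m = 9.8840.
Social marginal cost = private MC − MEB = 17.02 + 1.98Q.
Set SMC = demand: 17.02 + 1.98Q = 68.89 - 2.59Q → Q* = 11.3501.
Gap = |9.8840 − 11.3501| = 1.4661.

1.47 units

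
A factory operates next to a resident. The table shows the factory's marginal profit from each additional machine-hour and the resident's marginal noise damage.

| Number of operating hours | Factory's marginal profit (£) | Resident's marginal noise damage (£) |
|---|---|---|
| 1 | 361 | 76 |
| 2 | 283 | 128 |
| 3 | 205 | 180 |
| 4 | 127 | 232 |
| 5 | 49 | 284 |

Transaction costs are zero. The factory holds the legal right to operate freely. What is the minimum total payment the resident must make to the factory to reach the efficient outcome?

Left alone the factory would choose level 5 (marginal profit stays positive).
Efficient level: k* = 3 (marginal profit ≥ marginal noise damage through 3).
The resident must at least cover the factory's forgone profit from cutting 5→3: 127 + 49 = 176.

£176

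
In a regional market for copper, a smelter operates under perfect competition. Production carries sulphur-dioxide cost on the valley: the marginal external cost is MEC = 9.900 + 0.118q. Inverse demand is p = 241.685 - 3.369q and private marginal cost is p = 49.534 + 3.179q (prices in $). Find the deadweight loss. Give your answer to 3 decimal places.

Market equilibrium (private): 49.534 + 3.179q = 241.685 - 3.369q → q_m = 29.3450.
Social marginal cost = private MC + MEC = 59.434 + 3.297q.
Set SMC = demand: 59.434 + 3.297q = 241.685 - 3.369q → q* = 27.3404.
The welfare-loss triangle has base |q_m − q*| and height MEC(q_m) (the vertical gap between SMC and demand is zero at q* and MEC at q_m).
DWL = ½ × 2.0046 × 13.3627 = 13.3934.

DWL = $13.393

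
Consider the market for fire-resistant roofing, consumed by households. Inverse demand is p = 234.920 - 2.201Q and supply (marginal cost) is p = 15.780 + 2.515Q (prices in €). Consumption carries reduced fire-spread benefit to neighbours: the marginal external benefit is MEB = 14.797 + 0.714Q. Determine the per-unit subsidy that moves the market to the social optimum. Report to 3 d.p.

Social marginal benefit = demand + MEB = 249.717 - 1.487Q.
Set SMB = MC: 249.717 - 1.487Q = 15.780 + 2.515Q → Q* = 58.4550.
The Pigouvian subsidy equals MEB at Q*: 14.797 + 0.714×58.4550 = 56.5339.

subsidy = €56.534 per unit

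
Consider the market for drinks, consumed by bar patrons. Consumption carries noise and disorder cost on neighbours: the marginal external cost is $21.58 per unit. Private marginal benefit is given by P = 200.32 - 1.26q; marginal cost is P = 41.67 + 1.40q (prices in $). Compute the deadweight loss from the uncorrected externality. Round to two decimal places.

Market equilibrium (private): 41.67 + 1.40q = 200.32 - 1.26q → q_m = 59.6429.
Social marginal benefit = demand − MEC = 178.74 - 1.26q.
Set SMB = MC: 178.74 - 1.26q = 41.67 + 1.40q → q* = 51.5301.
Height of the DWL triangle at q_m is MC(q_m) − SMB(q_m) = MEC(q_m) = 21.5800.
DWL = ½ × 8.1128 × 21.5800 = 87.5371.

DWL = $87.54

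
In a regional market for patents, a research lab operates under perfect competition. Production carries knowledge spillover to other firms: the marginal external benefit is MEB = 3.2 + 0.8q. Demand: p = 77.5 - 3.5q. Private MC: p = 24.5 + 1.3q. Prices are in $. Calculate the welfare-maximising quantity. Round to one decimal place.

q* = 14.1

Social marginal cost = private MC − MEB = 21.3 + 0.5q.
Set SMC = demand: 21.3 + 0.5q = 77.5 - 3.5q → q* = 14.0500.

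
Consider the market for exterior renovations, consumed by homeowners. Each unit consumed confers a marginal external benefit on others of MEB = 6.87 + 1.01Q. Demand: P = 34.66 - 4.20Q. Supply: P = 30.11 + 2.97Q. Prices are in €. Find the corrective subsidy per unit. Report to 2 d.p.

subsidy = €8.74 per unit

Social marginal benefit = demand + MEB = 41.53 - 3.19Q.
Set SMB = MC: 41.53 - 3.19Q = 30.11 + 2.97Q → Q* = 1.8539.
The Pigouvian subsidy equals MEB at Q*: 6.87 + 1.01×1.8539 = 8.7424.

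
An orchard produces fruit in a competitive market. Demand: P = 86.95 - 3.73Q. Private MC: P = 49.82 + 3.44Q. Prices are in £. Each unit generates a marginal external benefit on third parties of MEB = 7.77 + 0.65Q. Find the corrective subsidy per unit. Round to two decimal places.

subsidy = £12.25 per unit

Social marginal cost = private MC − MEB = 42.05 + 2.79Q.
Set SMC = demand: 42.05 + 2.79Q = 86.95 - 3.73Q → Q* = 6.8865.
The Pigouvian subsidy equals MEB at Q*: 7.77 + 0.65×6.8865 = 12.2462.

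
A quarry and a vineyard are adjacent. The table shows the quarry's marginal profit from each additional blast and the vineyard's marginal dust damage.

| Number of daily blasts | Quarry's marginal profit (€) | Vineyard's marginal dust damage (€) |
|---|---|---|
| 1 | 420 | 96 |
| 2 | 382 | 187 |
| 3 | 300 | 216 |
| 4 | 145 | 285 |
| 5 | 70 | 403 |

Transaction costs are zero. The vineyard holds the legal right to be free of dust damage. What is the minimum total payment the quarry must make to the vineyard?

Efficient level: marginal profit ≥ marginal dust damage through level 3, so k* = 3.
With the vineyard holding the right, the quarry must at least compensate total damage at k*: 96 + 187 + 216 = 499.

€499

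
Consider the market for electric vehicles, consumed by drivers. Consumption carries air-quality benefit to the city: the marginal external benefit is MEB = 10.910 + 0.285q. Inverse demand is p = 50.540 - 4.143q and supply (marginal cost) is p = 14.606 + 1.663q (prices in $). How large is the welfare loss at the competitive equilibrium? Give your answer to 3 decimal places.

DWL = $14.547

Market equilibrium (private): 14.606 + 1.663q = 50.540 - 4.143q → q_m = 6.1891.
Social marginal benefit = demand + MEB = 61.450 - 3.858q.
Set SMB = MC: 61.450 - 3.858q = 14.606 + 1.663q → q* = 8.4847.
The loss is the area between SMB and MC from q* to q_m; with linear curves that's a triangle of height MEB(q_m).
DWL = ½ × 2.2956 × 12.6739 = 14.5471.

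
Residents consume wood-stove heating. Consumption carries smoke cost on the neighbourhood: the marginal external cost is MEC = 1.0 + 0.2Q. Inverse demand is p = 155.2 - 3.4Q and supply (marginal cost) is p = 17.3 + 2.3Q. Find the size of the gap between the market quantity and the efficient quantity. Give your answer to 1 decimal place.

Market equilibrium (private): 17.3 + 2.3Q = 155.2 - 3.4Q → Q_m = 24.1930.
Social marginal benefit = demand − MEC = 154.2 - 3.6Q.
Set SMB = MC: 154.2 - 3.6Q = 17.3 + 2.3Q → Q* = 23.2034.
Gap = |24.1930 − 23.2034| = 0.9896.

1.0 units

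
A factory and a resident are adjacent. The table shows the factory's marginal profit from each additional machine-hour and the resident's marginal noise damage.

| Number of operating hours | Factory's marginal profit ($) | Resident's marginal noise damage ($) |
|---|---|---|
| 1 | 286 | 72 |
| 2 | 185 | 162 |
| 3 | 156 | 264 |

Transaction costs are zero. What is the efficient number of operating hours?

Bargaining reaches the level where marginal profit last exceeds marginal noise damage.
That holds through level 2 (185 ≥ 162) but not at 3 (156 < 264).

2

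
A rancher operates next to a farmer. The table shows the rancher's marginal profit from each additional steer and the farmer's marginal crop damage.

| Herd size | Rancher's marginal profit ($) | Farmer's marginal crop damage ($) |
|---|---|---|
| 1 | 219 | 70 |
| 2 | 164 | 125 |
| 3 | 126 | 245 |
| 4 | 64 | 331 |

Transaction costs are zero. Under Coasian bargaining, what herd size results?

Bargaining reaches the level where marginal profit last exceeds marginal crop damage.
That holds through level 2 (164 ≥ 125) but not at 3 (126 < 245).

2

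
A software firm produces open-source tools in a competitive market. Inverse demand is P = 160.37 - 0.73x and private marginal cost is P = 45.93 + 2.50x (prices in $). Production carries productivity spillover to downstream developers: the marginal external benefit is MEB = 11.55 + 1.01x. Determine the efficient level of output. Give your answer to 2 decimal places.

Social marginal cost = private MC − MEB = 34.38 + 1.49x.
Set SMC = demand: 34.38 + 1.49x = 160.37 - 0.73x → x* = 56.7523.

x* = 56.75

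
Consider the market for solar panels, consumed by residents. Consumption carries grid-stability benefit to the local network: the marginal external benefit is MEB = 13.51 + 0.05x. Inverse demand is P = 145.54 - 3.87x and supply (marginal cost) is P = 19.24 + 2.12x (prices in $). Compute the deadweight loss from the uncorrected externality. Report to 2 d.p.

DWL = $17.86

Market equilibrium (private): 19.24 + 2.12x = 145.54 - 3.87x → x_m = 21.0851.
Social marginal benefit = demand + MEB = 159.05 - 3.82x.
Set SMB = MC: 159.05 - 3.82x = 19.24 + 2.12x → x* = 23.5370.
The welfare-loss triangle has base |x_m − x*| and height MEB(x_m) (the vertical gap between SMB and MC is zero at x* and MEB at x_m).
DWL = ½ × 2.4519 × 14.5643 = 17.8551.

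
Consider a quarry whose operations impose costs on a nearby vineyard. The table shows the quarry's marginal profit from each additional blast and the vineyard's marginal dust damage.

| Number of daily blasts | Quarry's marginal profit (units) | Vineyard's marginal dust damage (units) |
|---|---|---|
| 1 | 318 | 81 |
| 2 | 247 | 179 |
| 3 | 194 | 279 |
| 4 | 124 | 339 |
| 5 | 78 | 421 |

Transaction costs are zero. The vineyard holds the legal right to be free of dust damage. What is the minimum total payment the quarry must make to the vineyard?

260

Efficient level: marginal profit ≥ marginal dust damage through level 2, so k* = 2.
With the vineyard holding the right, the quarry must at least compensate total damage at k*: 81 + 179 = 260.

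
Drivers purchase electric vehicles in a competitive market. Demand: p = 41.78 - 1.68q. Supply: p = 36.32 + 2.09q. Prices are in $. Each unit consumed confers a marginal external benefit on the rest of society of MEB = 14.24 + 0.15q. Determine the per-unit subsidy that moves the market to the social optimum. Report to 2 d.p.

subsidy = $15.06 per unit

Social marginal benefit = demand + MEB = 56.02 - 1.53q.
Set SMB = MC: 56.02 - 1.53q = 36.32 + 2.09q → q* = 5.4420.
The Pigouvian subsidy equals MEB at q*: 14.24 + 0.15×5.4420 = 15.0563.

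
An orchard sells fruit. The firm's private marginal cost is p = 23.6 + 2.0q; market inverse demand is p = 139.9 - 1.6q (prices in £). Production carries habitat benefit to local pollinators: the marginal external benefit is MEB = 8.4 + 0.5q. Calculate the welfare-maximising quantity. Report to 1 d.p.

q* = 40.2

Social marginal cost = private MC − MEB = 15.2 + 1.5q.
Set SMC = demand: 15.2 + 1.5q = 139.9 - 1.6q → q* = 40.2258.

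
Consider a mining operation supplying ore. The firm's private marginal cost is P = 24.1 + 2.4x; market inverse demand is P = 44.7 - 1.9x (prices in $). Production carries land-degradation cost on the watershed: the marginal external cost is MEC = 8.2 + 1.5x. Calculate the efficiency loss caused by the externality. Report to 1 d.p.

Market equilibrium (private): 24.1 + 2.4x = 44.7 - 1.9x → x_m = 4.7907.
Social marginal cost = private MC + MEC = 32.3 + 3.9x.
Set SMC = demand: 32.3 + 3.9x = 44.7 - 1.9x → x* = 2.1379.
The welfare-loss triangle has base |x_m − x*| and height MEC(x_m) (the vertical gap between SMC and demand is zero at x* and MEC at x_m).
DWL = ½ × 2.6528 × 15.3860 = 20.4080.

DWL = $20.4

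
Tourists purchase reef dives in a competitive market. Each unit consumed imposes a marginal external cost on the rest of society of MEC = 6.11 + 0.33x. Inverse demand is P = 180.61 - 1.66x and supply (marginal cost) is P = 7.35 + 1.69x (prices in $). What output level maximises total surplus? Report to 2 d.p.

x* = 45.42

Social marginal benefit = demand − MEC = 174.50 - 1.99x.
Set SMB = MC: 174.50 - 1.99x = 7.35 + 1.69x → x* = 45.4212.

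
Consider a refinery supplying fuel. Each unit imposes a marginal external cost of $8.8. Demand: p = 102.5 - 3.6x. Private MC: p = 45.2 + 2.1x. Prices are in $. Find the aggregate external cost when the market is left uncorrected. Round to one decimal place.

$88.5

Market equilibrium (private): 45.2 + 2.1x = 102.5 - 3.6x → x_m = 10.0526.
Total external cost = MEC × x_m = 8.8 × 10.0526 = 88.4629.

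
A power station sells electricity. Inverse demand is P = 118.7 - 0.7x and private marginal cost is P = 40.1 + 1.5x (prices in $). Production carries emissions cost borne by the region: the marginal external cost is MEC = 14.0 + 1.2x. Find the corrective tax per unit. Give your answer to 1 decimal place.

tax = $36.8 per unit

Social marginal cost = private MC + MEC = 54.1 + 2.7x.
Set SMC = demand: 54.1 + 2.7x = 118.7 - 0.7x → x* = 19.0000.
The Pigouvian tax equals MEC at x*: 14.0 + 1.2×19.0000 = 36.8000.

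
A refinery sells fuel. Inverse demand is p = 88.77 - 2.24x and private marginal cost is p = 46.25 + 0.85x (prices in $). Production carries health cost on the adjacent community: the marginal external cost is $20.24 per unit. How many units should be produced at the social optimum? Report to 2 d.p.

Social marginal cost = private MC + MEC = 66.49 + 0.85x.
Set SMC = demand: 66.49 + 0.85x = 88.77 - 2.24x → x* = 7.2104.

x* = 7.21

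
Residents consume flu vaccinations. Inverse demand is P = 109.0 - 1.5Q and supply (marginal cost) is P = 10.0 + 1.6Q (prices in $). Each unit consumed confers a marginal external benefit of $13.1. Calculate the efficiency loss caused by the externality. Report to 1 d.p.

Market equilibrium (private): 10.0 + 1.6Q = 109.0 - 1.5Q → Q_m = 31.9355.
Social marginal benefit = demand + MEB = 122.1 - 1.5Q.
Set SMB = MC: 122.1 - 1.5Q = 10.0 + 1.6Q → Q* = 36.1613.
Height of the DWL triangle at Q_m is SMB(Q_m) − MC(Q_m) = MEB(Q_m) = 13.1000.
DWL = ½ × 4.2258 × 13.1000 = 27.6790.

DWL = $27.7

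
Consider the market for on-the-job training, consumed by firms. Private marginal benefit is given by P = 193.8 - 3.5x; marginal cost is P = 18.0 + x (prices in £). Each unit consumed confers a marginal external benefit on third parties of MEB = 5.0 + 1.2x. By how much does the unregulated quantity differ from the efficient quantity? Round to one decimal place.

Market equilibrium (private): 18.0 + x = 193.8 - 3.5x → x_m = 39.0667.
Social marginal benefit = demand + MEB = 198.8 - 2.3x.
Set SMB = MC: 198.8 - 2.3x = 18.0 + x → x* = 54.7879.
Gap = |39.0667 − 54.7879| = 15.7212.

15.7 units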